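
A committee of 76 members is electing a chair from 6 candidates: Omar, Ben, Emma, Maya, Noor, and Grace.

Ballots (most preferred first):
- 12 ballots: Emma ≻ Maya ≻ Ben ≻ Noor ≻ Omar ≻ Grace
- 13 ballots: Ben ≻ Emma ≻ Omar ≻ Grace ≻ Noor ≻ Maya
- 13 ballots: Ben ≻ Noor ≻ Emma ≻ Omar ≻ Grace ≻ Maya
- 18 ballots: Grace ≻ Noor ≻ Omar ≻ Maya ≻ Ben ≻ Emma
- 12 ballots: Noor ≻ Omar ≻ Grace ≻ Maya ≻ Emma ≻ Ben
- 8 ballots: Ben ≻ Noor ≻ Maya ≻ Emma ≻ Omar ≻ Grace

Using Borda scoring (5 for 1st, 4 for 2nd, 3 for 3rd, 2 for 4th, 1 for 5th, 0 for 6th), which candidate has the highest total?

Omar: 12×1 + 13×3 + 13×2 + 18×3 + 12×4 + 8×1 = 187
Ben: 12×3 + 13×5 + 13×5 + 18×1 + 12×0 + 8×5 = 224
Emma: 12×5 + 13×4 + 13×3 + 18×0 + 12×1 + 8×2 = 179
Maya: 12×4 + 13×0 + 13×0 + 18×2 + 12×2 + 8×3 = 132
Noor: 12×2 + 13×1 + 13×4 + 18×4 + 12×5 + 8×4 = 253
Grace: 12×0 + 13×2 + 13×1 + 18×5 + 12×3 + 8×0 = 165

Noor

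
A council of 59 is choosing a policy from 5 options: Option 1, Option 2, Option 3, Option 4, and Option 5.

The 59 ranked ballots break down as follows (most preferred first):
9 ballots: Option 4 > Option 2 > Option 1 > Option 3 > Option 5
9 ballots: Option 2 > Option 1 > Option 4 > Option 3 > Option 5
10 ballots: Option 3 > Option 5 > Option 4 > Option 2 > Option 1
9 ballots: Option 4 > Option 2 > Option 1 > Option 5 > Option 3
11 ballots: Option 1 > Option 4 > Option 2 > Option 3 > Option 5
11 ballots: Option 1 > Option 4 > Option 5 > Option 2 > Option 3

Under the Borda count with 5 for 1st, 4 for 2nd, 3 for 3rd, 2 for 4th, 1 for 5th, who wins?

Option 4

Option 1: 9×3 + 9×4 + 10×1 + 9×3 + 11×5 + 11×5 = 210
Option 2: 9×4 + 9×5 + 10×2 + 9×4 + 11×3 + 11×2 = 192
Option 3: 9×2 + 9×2 + 10×5 + 9×1 + 11×2 + 11×1 = 128
Option 4: 9×5 + 9×3 + 10×3 + 9×5 + 11×4 + 11×4 = 235
Option 5: 9×1 + 9×1 + 10×4 + 9×2 + 11×1 + 11×3 = 120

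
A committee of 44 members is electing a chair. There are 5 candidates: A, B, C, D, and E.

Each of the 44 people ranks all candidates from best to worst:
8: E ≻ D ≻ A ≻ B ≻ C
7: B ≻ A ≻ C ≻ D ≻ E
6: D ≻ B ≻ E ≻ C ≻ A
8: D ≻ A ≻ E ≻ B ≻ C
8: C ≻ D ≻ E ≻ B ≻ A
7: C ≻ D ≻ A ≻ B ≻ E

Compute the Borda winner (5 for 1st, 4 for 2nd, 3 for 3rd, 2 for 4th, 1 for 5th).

D

A: 8×3 + 7×4 + 6×1 + 8×4 + 8×1 + 7×3 = 119
B: 8×2 + 7×5 + 6×4 + 8×2 + 8×2 + 7×2 = 121
C: 8×1 + 7×3 + 6×2 + 8×1 + 8×5 + 7×5 = 124
D: 8×4 + 7×2 + 6×5 + 8×5 + 8×4 + 7×4 = 176
E: 8×5 + 7×1 + 6×3 + 8×3 + 8×3 + 7×1 = 120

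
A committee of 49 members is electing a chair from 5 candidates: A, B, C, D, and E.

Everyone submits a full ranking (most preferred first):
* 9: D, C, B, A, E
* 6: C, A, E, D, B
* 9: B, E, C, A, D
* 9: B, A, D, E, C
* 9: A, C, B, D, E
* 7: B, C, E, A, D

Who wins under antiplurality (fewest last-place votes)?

A

Last-place votes: A 0, B 6, C 9, D 16, E 18.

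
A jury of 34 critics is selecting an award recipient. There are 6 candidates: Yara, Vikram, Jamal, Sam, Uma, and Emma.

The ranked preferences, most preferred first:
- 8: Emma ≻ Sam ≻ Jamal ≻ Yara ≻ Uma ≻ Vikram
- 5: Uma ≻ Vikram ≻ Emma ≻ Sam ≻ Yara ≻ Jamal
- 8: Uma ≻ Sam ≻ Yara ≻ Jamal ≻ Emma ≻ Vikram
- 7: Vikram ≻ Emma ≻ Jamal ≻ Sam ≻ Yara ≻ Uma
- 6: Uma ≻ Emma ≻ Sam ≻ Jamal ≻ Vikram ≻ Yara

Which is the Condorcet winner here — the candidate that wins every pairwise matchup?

Uma vs Yara: 19–15
Uma vs Vikram: 27–7
Uma vs Jamal: 19–15
Uma vs Sam: 19–15
Uma vs Emma: 19–15
Uma beats every other candidate.

Uma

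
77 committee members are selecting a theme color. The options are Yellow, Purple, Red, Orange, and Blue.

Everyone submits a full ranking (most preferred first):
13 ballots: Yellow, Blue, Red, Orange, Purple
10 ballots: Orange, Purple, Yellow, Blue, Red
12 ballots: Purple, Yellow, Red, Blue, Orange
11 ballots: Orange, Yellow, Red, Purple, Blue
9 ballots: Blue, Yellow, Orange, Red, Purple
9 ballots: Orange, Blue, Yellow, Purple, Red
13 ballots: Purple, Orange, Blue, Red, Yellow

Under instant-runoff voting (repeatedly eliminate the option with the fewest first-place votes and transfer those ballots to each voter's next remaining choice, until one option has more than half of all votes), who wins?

Orange

Round 1: Yellow 13, Purple 25, Red 0, Orange 30, Blue 9. Red eliminated.
Round 2: Yellow 13, Purple 25, Orange 30, Blue 9. Blue eliminated.
Round 3: Yellow 22, Purple 25, Orange 30. Yellow eliminated.
Round 4: Purple 25, Orange 52. Orange has a majority (≥39).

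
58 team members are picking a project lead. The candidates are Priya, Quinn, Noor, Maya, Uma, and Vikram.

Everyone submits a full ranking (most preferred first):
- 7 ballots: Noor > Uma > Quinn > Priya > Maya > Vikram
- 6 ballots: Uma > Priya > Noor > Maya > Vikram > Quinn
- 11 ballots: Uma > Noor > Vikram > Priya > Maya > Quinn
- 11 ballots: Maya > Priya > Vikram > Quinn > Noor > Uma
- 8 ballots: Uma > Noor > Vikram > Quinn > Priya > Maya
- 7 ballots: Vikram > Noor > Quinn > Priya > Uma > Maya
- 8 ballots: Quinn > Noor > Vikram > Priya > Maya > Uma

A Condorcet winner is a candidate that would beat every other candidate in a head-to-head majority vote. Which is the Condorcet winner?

Noor

Noor vs Priya: 41–17
Noor vs Quinn: 39–19
Noor vs Maya: 47–11
Noor vs Uma: 33–25
Noor vs Vikram: 40–18
Noor beats every other candidate.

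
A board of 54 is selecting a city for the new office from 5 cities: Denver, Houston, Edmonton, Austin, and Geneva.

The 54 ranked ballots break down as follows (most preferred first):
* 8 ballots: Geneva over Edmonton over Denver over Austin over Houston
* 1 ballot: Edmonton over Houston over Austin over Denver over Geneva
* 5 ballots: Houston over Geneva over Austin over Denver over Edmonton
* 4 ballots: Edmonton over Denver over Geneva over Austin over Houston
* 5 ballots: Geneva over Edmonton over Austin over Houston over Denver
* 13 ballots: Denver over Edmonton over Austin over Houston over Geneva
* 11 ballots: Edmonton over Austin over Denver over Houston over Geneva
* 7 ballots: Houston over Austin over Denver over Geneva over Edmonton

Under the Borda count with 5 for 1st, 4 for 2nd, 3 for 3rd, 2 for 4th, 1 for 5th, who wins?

Edmonton

Denver: 8×3 + 1×2 + 5×2 + 4×4 + 5×1 + 13×5 + 11×3 + 7×3 = 176
Houston: 8×1 + 1×4 + 5×5 + 4×1 + 5×2 + 13×2 + 11×2 + 7×5 = 134
Edmonton: 8×4 + 1×5 + 5×1 + 4×5 + 5×4 + 13×4 + 11×5 + 7×1 = 196
Austin: 8×2 + 1×3 + 5×3 + 4×2 + 5×3 + 13×3 + 11×4 + 7×4 = 168
Geneva: 8×5 + 1×1 + 5×4 + 4×3 + 5×5 + 13×1 + 11×1 + 7×2 = 136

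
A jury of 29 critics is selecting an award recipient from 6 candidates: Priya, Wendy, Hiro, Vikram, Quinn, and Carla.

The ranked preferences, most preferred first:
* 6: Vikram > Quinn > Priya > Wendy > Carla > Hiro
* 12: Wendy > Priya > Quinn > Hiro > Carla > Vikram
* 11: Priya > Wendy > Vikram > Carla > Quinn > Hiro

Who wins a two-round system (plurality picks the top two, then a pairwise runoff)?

Round 1 first-place votes: Priya 11, Wendy 12, Hiro 0, Vikram 6, Quinn 0, Carla 0. Wendy and Priya advance.
Runoff: Wendy is ranked above Priya on 12 ballots, Priya above Wendy on 17.

Priya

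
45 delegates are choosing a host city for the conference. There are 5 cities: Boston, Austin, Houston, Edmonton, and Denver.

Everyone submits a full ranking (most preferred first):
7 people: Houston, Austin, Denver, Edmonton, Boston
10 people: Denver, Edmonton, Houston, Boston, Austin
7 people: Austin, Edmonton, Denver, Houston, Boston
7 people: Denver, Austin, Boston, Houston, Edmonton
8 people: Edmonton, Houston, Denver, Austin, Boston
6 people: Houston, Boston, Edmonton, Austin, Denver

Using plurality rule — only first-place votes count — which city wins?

Denver

First-place votes: Boston 0, Austin 7, Houston 13, Edmonton 8, Denver 17.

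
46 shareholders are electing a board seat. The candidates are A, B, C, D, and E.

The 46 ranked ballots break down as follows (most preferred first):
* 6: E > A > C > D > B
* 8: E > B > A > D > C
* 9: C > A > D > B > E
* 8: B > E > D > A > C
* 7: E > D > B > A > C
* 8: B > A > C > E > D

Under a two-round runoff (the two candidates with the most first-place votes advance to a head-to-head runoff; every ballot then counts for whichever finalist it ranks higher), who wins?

B

Round 1 first-place votes: A 0, B 16, C 9, D 0, E 21. E and B advance.
Runoff: E is ranked above B on 21 ballots, B above E on 25.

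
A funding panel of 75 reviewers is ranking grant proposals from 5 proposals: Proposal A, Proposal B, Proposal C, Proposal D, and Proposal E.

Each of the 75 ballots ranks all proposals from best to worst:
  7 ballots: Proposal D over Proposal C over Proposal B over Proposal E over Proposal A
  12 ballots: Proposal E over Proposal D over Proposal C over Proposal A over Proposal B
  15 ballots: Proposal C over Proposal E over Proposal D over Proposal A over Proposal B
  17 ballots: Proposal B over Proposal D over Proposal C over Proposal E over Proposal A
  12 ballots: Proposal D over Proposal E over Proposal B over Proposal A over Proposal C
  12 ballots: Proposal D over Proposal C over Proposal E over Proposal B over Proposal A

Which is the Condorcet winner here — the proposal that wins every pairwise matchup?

Proposal D

Proposal D vs Proposal A: 75–0
Proposal D vs Proposal B: 58–17
Proposal D vs Proposal C: 60–15
Proposal D vs Proposal E: 48–27
Proposal D beats every other proposal.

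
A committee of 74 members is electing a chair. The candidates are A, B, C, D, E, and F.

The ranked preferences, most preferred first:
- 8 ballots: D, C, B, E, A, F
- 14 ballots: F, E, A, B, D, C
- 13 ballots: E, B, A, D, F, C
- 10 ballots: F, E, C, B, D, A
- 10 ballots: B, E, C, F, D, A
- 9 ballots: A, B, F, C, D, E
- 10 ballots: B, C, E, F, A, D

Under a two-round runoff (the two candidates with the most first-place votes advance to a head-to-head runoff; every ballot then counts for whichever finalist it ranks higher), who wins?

Round 1 first-place votes: A 9, B 20, C 0, D 8, E 13, F 24. F and B advance.
Runoff: F is ranked above B on 24 ballots, B above F on 50.

B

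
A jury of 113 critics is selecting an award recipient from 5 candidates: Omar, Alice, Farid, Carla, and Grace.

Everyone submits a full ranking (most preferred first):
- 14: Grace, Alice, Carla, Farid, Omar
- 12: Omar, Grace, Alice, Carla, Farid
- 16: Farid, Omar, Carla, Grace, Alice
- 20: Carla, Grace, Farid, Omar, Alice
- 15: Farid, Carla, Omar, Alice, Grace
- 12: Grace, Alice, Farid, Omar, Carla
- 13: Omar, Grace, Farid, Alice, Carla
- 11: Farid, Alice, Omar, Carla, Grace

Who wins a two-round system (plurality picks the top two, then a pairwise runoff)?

Grace

Round 1 first-place votes: Omar 25, Alice 0, Farid 42, Carla 20, Grace 26. Farid and Grace advance.
Runoff: Farid is ranked above Grace on 42 ballots, Grace above Farid on 71.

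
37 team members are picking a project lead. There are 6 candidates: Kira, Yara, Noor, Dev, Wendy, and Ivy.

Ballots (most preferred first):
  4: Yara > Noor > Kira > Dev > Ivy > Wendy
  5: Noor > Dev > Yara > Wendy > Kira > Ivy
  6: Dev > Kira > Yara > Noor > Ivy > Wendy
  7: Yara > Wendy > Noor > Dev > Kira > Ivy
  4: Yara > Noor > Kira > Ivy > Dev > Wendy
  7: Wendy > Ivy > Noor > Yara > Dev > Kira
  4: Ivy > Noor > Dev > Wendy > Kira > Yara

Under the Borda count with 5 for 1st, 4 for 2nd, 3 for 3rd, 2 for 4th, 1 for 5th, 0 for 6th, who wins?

Noor

Kira: 4×3 + 5×1 + 6×4 + 7×1 + 4×3 + 7×0 + 4×1 = 64
Yara: 4×5 + 5×3 + 6×3 + 7×5 + 4×5 + 7×2 + 4×0 = 122
Noor: 4×4 + 5×5 + 6×2 + 7×3 + 4×4 + 7×3 + 4×4 = 127
Dev: 4×2 + 5×4 + 6×5 + 7×2 + 4×1 + 7×1 + 4×3 = 95
Wendy: 4×0 + 5×2 + 6×0 + 7×4 + 4×0 + 7×5 + 4×2 = 81
Ivy: 4×1 + 5×0 + 6×1 + 7×0 + 4×2 + 7×4 + 4×5 = 66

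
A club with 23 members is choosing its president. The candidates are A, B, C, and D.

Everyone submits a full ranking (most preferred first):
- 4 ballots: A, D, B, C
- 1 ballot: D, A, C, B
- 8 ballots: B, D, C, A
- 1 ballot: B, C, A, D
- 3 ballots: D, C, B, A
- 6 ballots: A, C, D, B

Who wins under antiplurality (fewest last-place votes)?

Last-place votes: A 11, B 7, C 4, D 1.

D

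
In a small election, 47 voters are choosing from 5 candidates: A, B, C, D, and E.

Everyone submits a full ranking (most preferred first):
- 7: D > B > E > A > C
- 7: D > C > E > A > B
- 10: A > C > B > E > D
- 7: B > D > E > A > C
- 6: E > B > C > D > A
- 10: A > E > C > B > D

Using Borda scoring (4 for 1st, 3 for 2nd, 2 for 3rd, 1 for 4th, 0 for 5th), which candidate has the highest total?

E

A: 7×1 + 7×1 + 10×4 + 7×1 + 6×0 + 10×4 = 101
B: 7×3 + 7×0 + 10×2 + 7×4 + 6×3 + 10×1 = 97
C: 7×0 + 7×3 + 10×3 + 7×0 + 6×2 + 10×2 = 83
D: 7×4 + 7×4 + 10×0 + 7×3 + 6×1 + 10×0 = 83
E: 7×2 + 7×2 + 10×1 + 7×2 + 6×4 + 10×3 = 106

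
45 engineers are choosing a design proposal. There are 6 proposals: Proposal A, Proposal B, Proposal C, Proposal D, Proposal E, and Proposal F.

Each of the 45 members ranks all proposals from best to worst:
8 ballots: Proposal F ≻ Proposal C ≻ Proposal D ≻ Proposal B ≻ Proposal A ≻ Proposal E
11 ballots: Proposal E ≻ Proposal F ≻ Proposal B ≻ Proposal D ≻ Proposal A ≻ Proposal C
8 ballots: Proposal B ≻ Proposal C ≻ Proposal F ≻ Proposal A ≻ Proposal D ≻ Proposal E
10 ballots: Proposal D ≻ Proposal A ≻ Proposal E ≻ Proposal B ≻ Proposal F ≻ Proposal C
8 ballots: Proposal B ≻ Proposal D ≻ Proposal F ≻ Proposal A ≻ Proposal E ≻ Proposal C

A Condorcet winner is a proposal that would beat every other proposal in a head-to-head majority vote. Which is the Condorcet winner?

Proposal B vs Proposal A: 35–10
Proposal B vs Proposal C: 37–8
Proposal B vs Proposal D: 27–18
Proposal B vs Proposal E: 24–21
Proposal B vs Proposal F: 26–19
Proposal B beats every other proposal.

Proposal B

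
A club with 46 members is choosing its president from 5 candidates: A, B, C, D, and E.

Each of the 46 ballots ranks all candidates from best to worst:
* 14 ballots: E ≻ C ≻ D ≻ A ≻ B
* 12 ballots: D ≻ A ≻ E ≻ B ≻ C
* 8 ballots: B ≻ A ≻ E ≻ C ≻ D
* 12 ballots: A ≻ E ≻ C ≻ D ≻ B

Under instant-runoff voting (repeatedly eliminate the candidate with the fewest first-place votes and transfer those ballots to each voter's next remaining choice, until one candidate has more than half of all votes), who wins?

Round 1: A 12, B 8, C 0, D 12, E 14. C eliminated.
Round 2: A 12, B 8, D 12, E 14. B eliminated.
Round 3: A 20, D 12, E 14. D eliminated.
Round 4: A 32, E 14. A has a majority (≥24).

A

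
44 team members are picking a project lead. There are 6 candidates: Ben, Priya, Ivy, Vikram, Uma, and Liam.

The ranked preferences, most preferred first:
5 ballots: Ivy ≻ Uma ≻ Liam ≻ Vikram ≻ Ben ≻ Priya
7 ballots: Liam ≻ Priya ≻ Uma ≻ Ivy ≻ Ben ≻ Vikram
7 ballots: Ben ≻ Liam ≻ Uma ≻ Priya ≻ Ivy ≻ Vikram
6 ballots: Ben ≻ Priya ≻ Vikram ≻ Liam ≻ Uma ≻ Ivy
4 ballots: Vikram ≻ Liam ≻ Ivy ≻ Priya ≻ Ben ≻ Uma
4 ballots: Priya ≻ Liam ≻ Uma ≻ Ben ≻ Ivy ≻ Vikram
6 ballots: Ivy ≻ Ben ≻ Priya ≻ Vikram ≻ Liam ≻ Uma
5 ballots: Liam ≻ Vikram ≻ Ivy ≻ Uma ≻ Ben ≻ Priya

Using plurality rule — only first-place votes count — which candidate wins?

Ben

First-place votes: Ben 13, Priya 4, Ivy 11, Vikram 4, Uma 0, Liam 12.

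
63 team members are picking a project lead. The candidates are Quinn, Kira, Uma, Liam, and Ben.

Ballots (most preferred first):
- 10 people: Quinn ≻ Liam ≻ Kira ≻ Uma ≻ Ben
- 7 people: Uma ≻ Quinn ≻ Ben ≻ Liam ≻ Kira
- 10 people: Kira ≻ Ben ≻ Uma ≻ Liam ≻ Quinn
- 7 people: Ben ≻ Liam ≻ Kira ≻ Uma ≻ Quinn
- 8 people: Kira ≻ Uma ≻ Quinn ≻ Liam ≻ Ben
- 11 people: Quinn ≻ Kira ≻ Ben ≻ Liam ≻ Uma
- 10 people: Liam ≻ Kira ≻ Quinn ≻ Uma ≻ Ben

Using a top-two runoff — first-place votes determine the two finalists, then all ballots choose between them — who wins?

Round 1 first-place votes: Quinn 21, Kira 18, Uma 7, Liam 10, Ben 7. Quinn and Kira advance.
Runoff: Quinn is ranked above Kira on 28 ballots, Kira above Quinn on 35.

Kira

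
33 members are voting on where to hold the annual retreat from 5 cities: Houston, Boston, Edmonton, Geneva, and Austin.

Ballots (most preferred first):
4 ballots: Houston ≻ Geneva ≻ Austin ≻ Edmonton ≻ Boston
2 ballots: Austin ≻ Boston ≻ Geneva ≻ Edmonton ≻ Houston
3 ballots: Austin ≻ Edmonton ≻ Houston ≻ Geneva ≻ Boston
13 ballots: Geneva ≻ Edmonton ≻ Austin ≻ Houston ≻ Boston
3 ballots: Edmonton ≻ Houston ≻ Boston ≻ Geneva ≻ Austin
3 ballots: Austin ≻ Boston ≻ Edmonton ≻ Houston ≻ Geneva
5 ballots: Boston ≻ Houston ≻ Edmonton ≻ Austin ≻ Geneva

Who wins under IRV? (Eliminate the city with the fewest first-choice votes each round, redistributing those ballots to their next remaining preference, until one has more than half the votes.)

Houston

Round 1: Houston 4, Boston 5, Edmonton 3, Geneva 13, Austin 8. Edmonton eliminated.
Round 2: Houston 7, Boston 5, Geneva 13, Austin 8. Boston eliminated.
Round 3: Houston 12, Geneva 13, Austin 8. Austin eliminated.
Round 4: Houston 18, Geneva 15. Houston has a majority (≥17).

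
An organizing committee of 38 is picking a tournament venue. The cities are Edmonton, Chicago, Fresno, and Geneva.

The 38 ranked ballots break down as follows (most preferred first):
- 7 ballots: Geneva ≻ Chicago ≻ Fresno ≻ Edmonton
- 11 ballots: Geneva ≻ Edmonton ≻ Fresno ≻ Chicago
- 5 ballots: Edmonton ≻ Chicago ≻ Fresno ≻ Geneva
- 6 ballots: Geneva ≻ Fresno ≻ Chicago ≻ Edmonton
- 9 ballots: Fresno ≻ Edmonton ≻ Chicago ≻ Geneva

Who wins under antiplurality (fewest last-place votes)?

Fresno

Last-place votes: Edmonton 13, Chicago 11, Fresno 0, Geneva 14.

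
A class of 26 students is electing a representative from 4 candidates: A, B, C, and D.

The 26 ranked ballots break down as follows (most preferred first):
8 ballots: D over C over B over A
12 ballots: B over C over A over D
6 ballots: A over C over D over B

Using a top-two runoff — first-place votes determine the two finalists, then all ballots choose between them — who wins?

D

Round 1 first-place votes: A 6, B 12, C 0, D 8. B and D advance.
Runoff: B is ranked above D on 12 ballots, D above B on 14.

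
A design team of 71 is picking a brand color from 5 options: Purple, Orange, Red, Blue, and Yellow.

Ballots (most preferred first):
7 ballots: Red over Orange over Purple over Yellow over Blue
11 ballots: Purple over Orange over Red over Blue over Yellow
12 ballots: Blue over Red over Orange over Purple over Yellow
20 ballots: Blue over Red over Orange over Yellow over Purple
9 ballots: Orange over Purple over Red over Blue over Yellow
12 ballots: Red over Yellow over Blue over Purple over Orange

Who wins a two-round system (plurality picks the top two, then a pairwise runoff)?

Red

Round 1 first-place votes: Purple 11, Orange 9, Red 19, Blue 32, Yellow 0. Blue and Red advance.
Runoff: Blue is ranked above Red on 32 ballots, Red above Blue on 39.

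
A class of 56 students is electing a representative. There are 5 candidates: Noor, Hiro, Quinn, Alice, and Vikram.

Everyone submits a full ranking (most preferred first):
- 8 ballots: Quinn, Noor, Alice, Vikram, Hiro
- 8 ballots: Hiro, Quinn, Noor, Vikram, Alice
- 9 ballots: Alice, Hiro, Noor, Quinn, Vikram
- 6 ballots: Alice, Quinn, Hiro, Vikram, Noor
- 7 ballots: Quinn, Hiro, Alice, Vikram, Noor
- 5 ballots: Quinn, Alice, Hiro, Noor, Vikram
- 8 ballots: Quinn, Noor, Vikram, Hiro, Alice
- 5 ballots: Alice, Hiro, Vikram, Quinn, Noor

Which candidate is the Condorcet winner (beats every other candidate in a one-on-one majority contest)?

Quinn

Quinn vs Noor: 47–9
Quinn vs Hiro: 34–22
Quinn vs Alice: 36–20
Quinn vs Vikram: 51–5
Quinn beats every other candidate.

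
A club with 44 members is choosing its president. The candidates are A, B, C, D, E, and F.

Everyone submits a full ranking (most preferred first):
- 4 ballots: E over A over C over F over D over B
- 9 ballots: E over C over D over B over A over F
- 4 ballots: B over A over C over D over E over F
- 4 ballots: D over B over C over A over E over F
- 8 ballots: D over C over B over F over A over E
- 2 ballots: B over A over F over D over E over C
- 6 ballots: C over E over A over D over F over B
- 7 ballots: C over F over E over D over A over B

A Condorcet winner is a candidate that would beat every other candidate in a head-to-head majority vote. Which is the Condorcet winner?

C

C vs A: 34–10
C vs B: 34–10
C vs D: 30–14
C vs E: 29–15
C vs F: 42–2
C beats every other candidate.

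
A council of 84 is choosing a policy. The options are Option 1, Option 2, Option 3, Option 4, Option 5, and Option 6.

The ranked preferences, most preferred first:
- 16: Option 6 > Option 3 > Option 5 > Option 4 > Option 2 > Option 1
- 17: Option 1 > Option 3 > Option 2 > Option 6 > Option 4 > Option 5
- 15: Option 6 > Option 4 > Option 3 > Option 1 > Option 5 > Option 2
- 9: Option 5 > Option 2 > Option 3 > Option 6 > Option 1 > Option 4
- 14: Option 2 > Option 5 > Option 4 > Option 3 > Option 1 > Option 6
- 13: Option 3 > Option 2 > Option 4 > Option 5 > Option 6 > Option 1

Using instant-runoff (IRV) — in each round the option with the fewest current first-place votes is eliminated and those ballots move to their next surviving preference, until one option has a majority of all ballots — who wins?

Round 1: Option 1 17, Option 2 14, Option 3 13, Option 4 0, Option 5 9, Option 6 31. Option 4 eliminated.
Round 2: Option 1 17, Option 2 14, Option 3 13, Option 5 9, Option 6 31. Option 5 eliminated.
Round 3: Option 1 17, Option 2 23, Option 3 13, Option 6 31. Option 3 eliminated.
Round 4: Option 1 17, Option 2 36, Option 6 31. Option 1 eliminated.
Round 5: Option 2 53, Option 6 31. Option 2 has a majority (≥43).

Option 2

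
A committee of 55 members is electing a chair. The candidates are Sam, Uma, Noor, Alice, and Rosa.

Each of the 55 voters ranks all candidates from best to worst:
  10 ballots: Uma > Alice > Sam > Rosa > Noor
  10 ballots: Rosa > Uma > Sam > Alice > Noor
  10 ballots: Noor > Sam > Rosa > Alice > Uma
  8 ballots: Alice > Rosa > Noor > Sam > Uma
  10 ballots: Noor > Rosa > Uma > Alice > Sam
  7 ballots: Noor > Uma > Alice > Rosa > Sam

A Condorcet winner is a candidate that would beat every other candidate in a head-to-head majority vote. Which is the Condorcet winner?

Rosa

Rosa vs Sam: 35–20
Rosa vs Uma: 38–17
Rosa vs Noor: 28–27
Rosa vs Alice: 30–25
Rosa beats every other candidate.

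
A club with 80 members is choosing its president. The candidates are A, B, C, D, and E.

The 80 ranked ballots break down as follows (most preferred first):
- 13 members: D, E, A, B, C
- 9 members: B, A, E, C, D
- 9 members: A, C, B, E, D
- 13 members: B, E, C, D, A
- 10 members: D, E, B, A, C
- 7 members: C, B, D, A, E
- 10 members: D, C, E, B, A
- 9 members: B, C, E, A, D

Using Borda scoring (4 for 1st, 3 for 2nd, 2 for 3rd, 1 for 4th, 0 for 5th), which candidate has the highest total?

B

A: 13×2 + 9×3 + 9×4 + 13×0 + 10×1 + 7×1 + 10×0 + 9×1 = 115
B: 13×1 + 9×4 + 9×2 + 13×4 + 10×2 + 7×3 + 10×1 + 9×4 = 206
C: 13×0 + 9×1 + 9×3 + 13×2 + 10×0 + 7×4 + 10×3 + 9×3 = 147
D: 13×4 + 9×0 + 9×0 + 13×1 + 10×4 + 7×2 + 10×4 + 9×0 = 159
E: 13×3 + 9×2 + 9×1 + 13×3 + 10×3 + 7×0 + 10×2 + 9×2 = 173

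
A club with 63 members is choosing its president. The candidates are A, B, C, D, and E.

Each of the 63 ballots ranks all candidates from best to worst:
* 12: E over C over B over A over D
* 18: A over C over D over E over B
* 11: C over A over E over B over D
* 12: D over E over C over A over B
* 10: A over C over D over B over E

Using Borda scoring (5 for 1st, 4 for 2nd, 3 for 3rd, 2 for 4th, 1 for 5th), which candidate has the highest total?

A: 12×2 + 18×5 + 11×4 + 12×2 + 10×5 = 232
B: 12×3 + 18×1 + 11×2 + 12×1 + 10×2 = 108
C: 12×4 + 18×4 + 11×5 + 12×3 + 10×4 = 251
D: 12×1 + 18×3 + 11×1 + 12×5 + 10×3 = 167
E: 12×5 + 18×2 + 11×3 + 12×4 + 10×1 = 187

C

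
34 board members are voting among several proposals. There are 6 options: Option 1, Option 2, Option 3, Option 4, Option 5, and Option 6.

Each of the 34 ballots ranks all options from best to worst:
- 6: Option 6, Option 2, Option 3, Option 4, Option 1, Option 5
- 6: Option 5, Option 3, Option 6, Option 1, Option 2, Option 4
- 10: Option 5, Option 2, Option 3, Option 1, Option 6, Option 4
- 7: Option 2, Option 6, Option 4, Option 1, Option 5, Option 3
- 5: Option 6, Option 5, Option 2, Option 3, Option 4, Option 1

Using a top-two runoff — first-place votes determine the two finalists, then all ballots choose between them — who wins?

Option 6

Round 1 first-place votes: Option 1 0, Option 2 7, Option 3 0, Option 4 0, Option 5 16, Option 6 11. Option 5 and Option 6 advance.
Runoff: Option 5 is ranked above Option 6 on 16 ballots, Option 6 above Option 5 on 18.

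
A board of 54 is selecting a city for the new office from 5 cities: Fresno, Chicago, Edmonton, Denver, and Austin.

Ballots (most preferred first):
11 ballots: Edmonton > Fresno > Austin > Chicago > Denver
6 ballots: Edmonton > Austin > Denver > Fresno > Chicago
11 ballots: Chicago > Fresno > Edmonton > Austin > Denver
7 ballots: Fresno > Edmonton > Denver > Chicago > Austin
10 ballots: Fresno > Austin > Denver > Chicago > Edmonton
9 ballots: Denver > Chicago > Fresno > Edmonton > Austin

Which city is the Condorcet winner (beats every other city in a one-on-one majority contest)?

Fresno

Fresno vs Chicago: 34–20
Fresno vs Edmonton: 37–17
Fresno vs Denver: 39–15
Fresno vs Austin: 48–6
Fresno beats every other city.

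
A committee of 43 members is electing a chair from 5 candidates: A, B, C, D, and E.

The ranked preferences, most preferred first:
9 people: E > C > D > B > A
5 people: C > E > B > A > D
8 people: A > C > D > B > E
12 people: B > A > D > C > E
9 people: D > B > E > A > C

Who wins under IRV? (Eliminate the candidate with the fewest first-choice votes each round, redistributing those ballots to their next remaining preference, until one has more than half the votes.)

Round 1: A 8, B 12, C 5, D 9, E 9. C eliminated.
Round 2: A 8, B 12, D 9, E 14. A eliminated.
Round 3: B 12, D 17, E 14. B eliminated.
Round 4: D 29, E 14. D has a majority (≥22).

D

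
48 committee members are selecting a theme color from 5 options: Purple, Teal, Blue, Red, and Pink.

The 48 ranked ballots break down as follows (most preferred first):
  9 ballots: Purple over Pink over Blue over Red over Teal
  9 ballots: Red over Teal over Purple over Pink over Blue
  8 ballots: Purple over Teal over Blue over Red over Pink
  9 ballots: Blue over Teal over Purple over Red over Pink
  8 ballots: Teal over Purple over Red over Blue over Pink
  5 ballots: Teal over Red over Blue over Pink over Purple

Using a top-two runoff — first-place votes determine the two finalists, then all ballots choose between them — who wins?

Round 1 first-place votes: Purple 17, Teal 13, Blue 9, Red 9, Pink 0. Purple and Teal advance.
Runoff: Purple is ranked above Teal on 17 ballots, Teal above Purple on 31.

Teal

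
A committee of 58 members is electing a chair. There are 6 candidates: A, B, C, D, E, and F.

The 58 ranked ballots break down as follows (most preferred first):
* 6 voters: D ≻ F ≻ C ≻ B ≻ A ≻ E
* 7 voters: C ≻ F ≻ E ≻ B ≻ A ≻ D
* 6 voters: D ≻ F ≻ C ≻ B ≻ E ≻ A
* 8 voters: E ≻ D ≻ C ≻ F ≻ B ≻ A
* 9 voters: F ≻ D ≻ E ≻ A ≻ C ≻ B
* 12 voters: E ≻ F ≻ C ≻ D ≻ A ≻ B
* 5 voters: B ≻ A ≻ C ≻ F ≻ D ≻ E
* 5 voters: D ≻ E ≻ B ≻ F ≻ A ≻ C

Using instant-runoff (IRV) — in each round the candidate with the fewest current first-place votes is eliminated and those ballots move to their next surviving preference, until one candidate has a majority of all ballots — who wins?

Round 1: A 0, B 5, C 7, D 17, E 20, F 9. A eliminated.
Round 2: B 5, C 7, D 17, E 20, F 9. B eliminated.
Round 3: C 12, D 17, E 20, F 9. F eliminated.
Round 4: C 12, D 26, E 20. C eliminated.
Round 5: D 31, E 27. D has a majority (≥30).

D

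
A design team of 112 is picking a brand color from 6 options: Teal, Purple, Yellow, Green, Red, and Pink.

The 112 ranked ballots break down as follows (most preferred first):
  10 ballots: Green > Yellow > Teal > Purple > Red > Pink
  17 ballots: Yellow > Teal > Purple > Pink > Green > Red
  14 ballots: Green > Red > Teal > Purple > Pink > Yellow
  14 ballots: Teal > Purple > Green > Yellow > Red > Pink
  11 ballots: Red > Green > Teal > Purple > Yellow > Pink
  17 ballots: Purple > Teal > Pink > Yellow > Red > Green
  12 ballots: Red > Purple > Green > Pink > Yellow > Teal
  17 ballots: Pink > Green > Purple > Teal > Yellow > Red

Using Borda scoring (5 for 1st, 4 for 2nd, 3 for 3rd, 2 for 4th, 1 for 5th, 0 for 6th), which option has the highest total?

Teal: 10×3 + 17×4 + 14×3 + 14×5 + 11×3 + 17×4 + 12×0 + 17×2 = 345
Purple: 10×2 + 17×3 + 14×2 + 14×4 + 11×2 + 17×5 + 12×4 + 17×3 = 361
Yellow: 10×4 + 17×5 + 14×0 + 14×2 + 11×1 + 17×2 + 12×1 + 17×1 = 227
Green: 10×5 + 17×1 + 14×5 + 14×3 + 11×4 + 17×0 + 12×3 + 17×4 = 327
Red: 10×1 + 17×0 + 14×4 + 14×1 + 11×5 + 17×1 + 12×5 + 17×0 = 212
Pink: 10×0 + 17×2 + 14×1 + 14×0 + 11×0 + 17×3 + 12×2 + 17×5 = 208

Purple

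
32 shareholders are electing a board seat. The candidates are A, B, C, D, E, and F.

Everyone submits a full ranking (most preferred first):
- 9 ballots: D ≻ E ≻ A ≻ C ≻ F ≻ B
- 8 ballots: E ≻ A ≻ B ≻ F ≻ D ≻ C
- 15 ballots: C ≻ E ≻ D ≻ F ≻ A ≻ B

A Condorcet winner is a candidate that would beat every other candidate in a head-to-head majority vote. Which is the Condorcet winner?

E

E vs A: 32–0
E vs B: 32–0
E vs C: 17–15
E vs D: 23–9
E vs F: 32–0
E beats every other candidate.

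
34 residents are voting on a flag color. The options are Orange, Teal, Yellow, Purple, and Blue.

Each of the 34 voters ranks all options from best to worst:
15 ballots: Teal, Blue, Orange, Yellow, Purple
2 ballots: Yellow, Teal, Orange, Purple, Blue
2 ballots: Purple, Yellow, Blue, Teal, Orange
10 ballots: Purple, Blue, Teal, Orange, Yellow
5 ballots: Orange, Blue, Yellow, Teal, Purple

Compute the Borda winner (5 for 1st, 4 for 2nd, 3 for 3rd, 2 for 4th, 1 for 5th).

Orange: 15×3 + 2×3 + 2×1 + 10×2 + 5×5 = 98
Teal: 15×5 + 2×4 + 2×2 + 10×3 + 5×2 = 127
Yellow: 15×2 + 2×5 + 2×4 + 10×1 + 5×3 = 73
Purple: 15×1 + 2×2 + 2×5 + 10×5 + 5×1 = 84
Blue: 15×4 + 2×1 + 2×3 + 10×4 + 5×4 = 128

Blue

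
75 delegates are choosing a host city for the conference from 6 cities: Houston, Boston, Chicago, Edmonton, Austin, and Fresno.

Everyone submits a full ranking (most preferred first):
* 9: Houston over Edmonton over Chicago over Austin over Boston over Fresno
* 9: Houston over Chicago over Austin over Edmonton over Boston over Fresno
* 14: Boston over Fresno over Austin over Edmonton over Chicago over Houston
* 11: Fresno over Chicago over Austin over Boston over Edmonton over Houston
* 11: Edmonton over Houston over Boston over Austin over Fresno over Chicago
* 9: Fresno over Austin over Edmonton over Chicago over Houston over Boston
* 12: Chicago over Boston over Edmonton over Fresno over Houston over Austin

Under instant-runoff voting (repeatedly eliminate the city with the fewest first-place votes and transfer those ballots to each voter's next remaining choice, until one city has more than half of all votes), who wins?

Houston

Round 1: Houston 18, Boston 14, Chicago 12, Edmonton 11, Austin 0, Fresno 20. Austin eliminated.
Round 2: Houston 18, Boston 14, Chicago 12, Edmonton 11, Fresno 20. Edmonton eliminated.
Round 3: Houston 29, Boston 14, Chicago 12, Fresno 20. Chicago eliminated.
Round 4: Houston 29, Boston 26, Fresno 20. Fresno eliminated.
Round 5: Houston 38, Boston 37. Houston has a majority (≥38).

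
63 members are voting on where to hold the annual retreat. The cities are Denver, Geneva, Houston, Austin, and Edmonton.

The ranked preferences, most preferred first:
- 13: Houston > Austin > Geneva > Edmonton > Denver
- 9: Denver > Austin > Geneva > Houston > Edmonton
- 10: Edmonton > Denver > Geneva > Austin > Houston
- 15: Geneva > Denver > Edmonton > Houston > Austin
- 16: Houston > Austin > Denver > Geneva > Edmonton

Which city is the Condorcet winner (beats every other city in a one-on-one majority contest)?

Denver

Denver vs Geneva: 35–28
Denver vs Houston: 34–29
Denver vs Austin: 34–29
Denver vs Edmonton: 40–23
Denver beats every other city.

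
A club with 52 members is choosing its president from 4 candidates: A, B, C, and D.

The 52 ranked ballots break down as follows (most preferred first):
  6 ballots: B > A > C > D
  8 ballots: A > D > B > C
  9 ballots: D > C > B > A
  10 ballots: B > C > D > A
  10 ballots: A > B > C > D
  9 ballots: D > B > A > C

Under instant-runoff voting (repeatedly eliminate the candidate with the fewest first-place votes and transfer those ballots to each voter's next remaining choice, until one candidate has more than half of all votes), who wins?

Round 1: A 18, B 16, C 0, D 18. C eliminated.
Round 2: A 18, B 16, D 18. B eliminated.
Round 3: A 24, D 28. D has a majority (≥27).

D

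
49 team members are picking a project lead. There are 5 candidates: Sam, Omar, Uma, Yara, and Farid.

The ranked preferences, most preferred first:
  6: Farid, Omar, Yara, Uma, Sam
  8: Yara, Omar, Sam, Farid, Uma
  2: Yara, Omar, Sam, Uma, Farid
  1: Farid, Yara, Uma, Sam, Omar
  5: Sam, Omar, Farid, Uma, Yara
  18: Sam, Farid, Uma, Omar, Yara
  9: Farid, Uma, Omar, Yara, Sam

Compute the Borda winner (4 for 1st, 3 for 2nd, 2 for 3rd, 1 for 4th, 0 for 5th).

Farid

Sam: 6×0 + 8×2 + 2×2 + 1×1 + 5×4 + 18×4 + 9×0 = 113
Omar: 6×3 + 8×3 + 2×3 + 1×0 + 5×3 + 18×1 + 9×2 = 99
Uma: 6×1 + 8×0 + 2×1 + 1×2 + 5×1 + 18×2 + 9×3 = 78
Yara: 6×2 + 8×4 + 2×4 + 1×3 + 5×0 + 18×0 + 9×1 = 64
Farid: 6×4 + 8×1 + 2×0 + 1×4 + 5×2 + 18×3 + 9×4 = 136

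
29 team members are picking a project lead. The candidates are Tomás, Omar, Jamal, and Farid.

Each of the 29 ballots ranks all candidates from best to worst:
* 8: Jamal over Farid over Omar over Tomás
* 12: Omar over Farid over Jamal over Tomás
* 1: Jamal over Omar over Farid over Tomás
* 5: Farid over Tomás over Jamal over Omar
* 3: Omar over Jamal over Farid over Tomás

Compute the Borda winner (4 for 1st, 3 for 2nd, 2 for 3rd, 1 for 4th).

Tomás: 8×1 + 12×1 + 1×1 + 5×3 + 3×1 = 39
Omar: 8×2 + 12×4 + 1×3 + 5×1 + 3×4 = 84
Jamal: 8×4 + 12×2 + 1×4 + 5×2 + 3×3 = 79
Farid: 8×3 + 12×3 + 1×2 + 5×4 + 3×2 = 88

Farid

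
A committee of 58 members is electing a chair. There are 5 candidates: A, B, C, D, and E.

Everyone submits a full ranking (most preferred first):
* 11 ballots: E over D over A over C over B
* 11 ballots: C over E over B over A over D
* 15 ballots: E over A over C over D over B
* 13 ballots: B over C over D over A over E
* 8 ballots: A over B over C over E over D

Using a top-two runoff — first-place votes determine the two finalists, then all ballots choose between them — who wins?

Round 1 first-place votes: A 8, B 13, C 11, D 0, E 26. E and B advance.
Runoff: E is ranked above B on 37 ballots, B above E on 21.

E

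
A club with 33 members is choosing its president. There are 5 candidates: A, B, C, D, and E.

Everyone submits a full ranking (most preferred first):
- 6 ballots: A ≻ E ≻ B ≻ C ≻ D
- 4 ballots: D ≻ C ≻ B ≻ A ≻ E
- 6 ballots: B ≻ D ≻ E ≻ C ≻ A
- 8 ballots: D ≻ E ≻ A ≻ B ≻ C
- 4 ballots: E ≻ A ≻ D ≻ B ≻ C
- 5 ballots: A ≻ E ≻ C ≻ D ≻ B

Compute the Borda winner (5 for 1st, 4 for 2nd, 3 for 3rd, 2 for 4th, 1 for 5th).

A: 6×5 + 4×2 + 6×1 + 8×3 + 4×4 + 5×5 = 109
B: 6×3 + 4×3 + 6×5 + 8×2 + 4×2 + 5×1 = 89
C: 6×2 + 4×4 + 6×2 + 8×1 + 4×1 + 5×3 = 67
D: 6×1 + 4×5 + 6×4 + 8×5 + 4×3 + 5×2 = 112
E: 6×4 + 4×1 + 6×3 + 8×4 + 4×5 + 5×4 = 118

E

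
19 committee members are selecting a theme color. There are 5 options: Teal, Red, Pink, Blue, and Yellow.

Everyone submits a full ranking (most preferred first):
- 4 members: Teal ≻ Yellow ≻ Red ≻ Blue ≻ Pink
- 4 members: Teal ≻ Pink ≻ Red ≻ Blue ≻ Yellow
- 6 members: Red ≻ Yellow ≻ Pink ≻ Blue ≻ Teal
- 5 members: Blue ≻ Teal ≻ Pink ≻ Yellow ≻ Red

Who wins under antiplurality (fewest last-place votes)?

Last-place votes: Teal 6, Red 5, Pink 4, Blue 0, Yellow 4.

Blue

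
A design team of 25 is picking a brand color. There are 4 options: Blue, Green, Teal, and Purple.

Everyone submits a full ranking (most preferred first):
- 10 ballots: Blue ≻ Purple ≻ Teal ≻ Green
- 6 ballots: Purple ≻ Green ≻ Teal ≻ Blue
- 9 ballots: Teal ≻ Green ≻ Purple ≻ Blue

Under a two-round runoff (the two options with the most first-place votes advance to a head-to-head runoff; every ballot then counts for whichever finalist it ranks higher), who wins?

Round 1 first-place votes: Blue 10, Green 0, Teal 9, Purple 6. Blue and Teal advance.
Runoff: Blue is ranked above Teal on 10 ballots, Teal above Blue on 15.

Teal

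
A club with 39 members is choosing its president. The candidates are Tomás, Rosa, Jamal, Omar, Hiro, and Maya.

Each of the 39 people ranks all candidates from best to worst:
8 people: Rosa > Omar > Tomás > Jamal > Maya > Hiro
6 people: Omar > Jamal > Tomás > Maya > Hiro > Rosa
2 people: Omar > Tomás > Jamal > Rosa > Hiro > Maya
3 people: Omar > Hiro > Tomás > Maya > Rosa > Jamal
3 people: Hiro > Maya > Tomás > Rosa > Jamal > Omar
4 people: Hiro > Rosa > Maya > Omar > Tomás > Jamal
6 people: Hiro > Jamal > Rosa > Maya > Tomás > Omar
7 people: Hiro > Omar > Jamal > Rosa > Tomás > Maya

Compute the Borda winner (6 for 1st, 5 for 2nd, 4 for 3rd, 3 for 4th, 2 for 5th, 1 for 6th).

Tomás: 8×4 + 6×4 + 2×5 + 3×4 + 3×4 + 4×2 + 6×2 + 7×2 = 124
Rosa: 8×6 + 6×1 + 2×3 + 3×2 + 3×3 + 4×5 + 6×4 + 7×3 = 140
Jamal: 8×3 + 6×5 + 2×4 + 3×1 + 3×2 + 4×1 + 6×5 + 7×4 = 133
Omar: 8×5 + 6×6 + 2×6 + 3×6 + 3×1 + 4×3 + 6×1 + 7×5 = 162
Hiro: 8×1 + 6×2 + 2×2 + 3×5 + 3×6 + 4×6 + 6×6 + 7×6 = 159
Maya: 8×2 + 6×3 + 2×1 + 3×3 + 3×5 + 4×4 + 6×3 + 7×1 = 101

Omar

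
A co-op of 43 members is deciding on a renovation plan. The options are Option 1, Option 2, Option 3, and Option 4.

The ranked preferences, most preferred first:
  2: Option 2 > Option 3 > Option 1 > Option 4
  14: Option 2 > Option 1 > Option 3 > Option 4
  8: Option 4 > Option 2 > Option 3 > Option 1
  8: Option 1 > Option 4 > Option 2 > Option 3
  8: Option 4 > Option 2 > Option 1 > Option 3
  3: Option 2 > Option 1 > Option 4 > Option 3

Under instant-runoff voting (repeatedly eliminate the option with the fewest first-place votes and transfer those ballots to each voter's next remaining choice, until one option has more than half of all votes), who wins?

Option 4

Round 1: Option 1 8, Option 2 19, Option 3 0, Option 4 16. Option 3 eliminated.
Round 2: Option 1 8, Option 2 19, Option 4 16. Option 1 eliminated.
Round 3: Option 2 19, Option 4 24. Option 4 has a majority (≥22).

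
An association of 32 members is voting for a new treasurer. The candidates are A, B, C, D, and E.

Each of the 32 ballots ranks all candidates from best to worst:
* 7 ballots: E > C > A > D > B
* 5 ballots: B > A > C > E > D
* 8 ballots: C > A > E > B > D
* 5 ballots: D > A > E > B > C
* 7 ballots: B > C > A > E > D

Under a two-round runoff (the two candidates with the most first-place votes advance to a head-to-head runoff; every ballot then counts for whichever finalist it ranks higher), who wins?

Round 1 first-place votes: A 0, B 12, C 8, D 5, E 7. B and C advance.
Runoff: B is ranked above C on 17 ballots, C above B on 15.

B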